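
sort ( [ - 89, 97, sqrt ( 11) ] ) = [ - 89, sqrt ( 11),97] 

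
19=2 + 17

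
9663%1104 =831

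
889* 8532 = 7584948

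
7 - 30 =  - 23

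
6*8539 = 51234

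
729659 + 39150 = 768809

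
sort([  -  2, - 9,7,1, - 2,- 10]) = [ - 10, - 9, - 2,-2,1,7 ]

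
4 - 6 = -2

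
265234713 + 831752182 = 1096986895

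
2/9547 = 2/9547 = 0.00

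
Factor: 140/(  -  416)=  -2^ ( -3 )*5^1 * 7^1*13^( - 1 )= -35/104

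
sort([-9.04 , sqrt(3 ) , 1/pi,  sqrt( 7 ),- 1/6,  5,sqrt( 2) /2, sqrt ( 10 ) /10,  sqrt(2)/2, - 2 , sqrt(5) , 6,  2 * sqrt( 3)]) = [-9.04, - 2 , - 1/6, sqrt (10)/10, 1/pi,sqrt( 2)/2, sqrt( 2)/2,  sqrt( 3 ),  sqrt( 5),sqrt( 7),2*sqrt( 3 ), 5,6]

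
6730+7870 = 14600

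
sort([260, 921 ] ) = [260,921 ]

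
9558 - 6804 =2754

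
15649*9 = 140841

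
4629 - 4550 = 79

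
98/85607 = 98/85607 = 0.00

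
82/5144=41/2572 = 0.02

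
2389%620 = 529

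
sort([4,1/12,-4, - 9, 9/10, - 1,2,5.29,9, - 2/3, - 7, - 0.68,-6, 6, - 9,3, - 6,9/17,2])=[ - 9, - 9,-7, - 6, - 6, - 4, - 1, - 0.68, -2/3,1/12, 9/17,9/10,2, 2,3,  4,5.29,6,9 ] 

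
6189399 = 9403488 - 3214089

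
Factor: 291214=2^1*7^1 *11^1*31^1*61^1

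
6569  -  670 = 5899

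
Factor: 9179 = 67^1*137^1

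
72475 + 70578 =143053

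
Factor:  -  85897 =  - 7^2* 1753^1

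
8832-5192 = 3640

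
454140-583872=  - 129732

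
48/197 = 48/197 = 0.24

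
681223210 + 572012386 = 1253235596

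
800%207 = 179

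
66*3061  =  202026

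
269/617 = 269/617=0.44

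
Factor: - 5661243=- 3^2*7^1*23^1*3907^1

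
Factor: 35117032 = 2^3*397^1 *11057^1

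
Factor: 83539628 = 2^2*20884907^1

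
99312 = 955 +98357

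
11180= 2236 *5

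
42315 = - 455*( - 93 ) 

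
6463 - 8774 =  - 2311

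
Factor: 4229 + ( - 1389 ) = 2840 = 2^3 * 5^1 * 71^1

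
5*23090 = 115450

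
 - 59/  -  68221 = 59/68221 = 0.00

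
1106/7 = 158 = 158.00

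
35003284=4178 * 8378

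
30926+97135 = 128061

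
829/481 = 829/481 =1.72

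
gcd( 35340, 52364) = 76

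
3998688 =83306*48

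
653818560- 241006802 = 412811758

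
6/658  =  3/329 =0.01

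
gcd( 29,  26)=1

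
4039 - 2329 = 1710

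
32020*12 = 384240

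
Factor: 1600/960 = 5/3 = 3^( - 1 )*5^1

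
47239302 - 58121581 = - 10882279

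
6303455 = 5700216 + 603239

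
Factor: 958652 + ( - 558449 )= 3^2*53^1*839^1 = 400203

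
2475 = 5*495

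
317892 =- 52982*( - 6 ) 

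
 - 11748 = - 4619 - 7129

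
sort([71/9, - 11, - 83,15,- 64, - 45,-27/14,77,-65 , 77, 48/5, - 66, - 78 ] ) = [ - 83,-78, - 66,  -  65,-64 , - 45,-11,-27/14, 71/9,48/5,15,77,77 ] 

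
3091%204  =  31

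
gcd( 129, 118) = 1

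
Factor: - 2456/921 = -8/3  =  - 2^3*3^( - 1)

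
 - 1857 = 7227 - 9084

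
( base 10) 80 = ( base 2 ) 1010000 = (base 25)35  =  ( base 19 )44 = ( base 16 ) 50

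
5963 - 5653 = 310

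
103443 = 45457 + 57986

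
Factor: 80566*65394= 5268533004 = 2^2 * 3^3*7^1 * 173^1*40283^1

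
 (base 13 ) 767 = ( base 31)19S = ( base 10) 1268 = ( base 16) 4f4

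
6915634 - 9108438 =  - 2192804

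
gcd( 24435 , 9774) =4887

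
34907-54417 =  - 19510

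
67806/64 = 33903/32= 1059.47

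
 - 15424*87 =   -  1341888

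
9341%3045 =206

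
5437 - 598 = 4839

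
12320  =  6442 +5878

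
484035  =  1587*305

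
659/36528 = 659/36528 = 0.02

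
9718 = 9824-106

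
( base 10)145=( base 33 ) 4D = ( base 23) 67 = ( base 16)91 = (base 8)221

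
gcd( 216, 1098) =18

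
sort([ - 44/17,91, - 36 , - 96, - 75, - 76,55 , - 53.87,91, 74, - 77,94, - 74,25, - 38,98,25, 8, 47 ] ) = [ - 96,  -  77, - 76, - 75, - 74, - 53.87,- 38, -36, - 44/17, 8,25, 25, 47, 55, 74,91,91,94,98 ]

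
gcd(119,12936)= 7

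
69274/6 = 11545 + 2/3 = 11545.67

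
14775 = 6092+8683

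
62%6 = 2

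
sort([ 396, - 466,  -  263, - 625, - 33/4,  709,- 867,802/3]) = [ - 867,-625 , - 466, - 263, -33/4, 802/3,  396,709 ] 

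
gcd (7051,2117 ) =1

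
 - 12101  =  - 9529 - 2572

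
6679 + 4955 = 11634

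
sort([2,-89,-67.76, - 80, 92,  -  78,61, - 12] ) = [ - 89, - 80, - 78 , - 67.76, - 12,2, 61, 92 ]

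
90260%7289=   2792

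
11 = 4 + 7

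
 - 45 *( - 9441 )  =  424845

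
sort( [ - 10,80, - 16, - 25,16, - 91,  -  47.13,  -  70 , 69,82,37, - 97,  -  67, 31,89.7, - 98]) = [- 98, - 97, - 91, - 70,  -  67, - 47.13, - 25, - 16, - 10 , 16,31, 37,69, 80,82,89.7 ] 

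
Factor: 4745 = 5^1*13^1*73^1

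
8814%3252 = 2310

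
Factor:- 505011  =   - 3^1*13^1*23^1*563^1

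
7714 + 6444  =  14158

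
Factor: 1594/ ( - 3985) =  - 2/5 = - 2^1*5^ ( - 1) 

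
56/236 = 14/59 = 0.24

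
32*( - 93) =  - 2976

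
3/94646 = 3/94646 = 0.00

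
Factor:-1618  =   - 2^1*809^1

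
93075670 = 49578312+43497358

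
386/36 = 193/18 = 10.72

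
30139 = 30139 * 1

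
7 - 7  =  0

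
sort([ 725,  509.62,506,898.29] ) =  [506,  509.62, 725 , 898.29 ]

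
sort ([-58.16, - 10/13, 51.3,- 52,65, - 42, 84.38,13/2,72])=[- 58.16, - 52 , - 42,  -  10/13, 13/2, 51.3,65,72, 84.38 ] 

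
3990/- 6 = - 665 + 0/1 = - 665.00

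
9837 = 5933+3904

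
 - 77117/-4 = 19279 + 1/4  =  19279.25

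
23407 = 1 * 23407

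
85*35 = 2975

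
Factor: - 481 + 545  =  2^6  =  64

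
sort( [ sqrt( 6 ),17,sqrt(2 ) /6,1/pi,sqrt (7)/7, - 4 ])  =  [ - 4 , sqrt(2)/6, 1/pi,sqrt(7)/7, sqrt( 6), 17]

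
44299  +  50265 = 94564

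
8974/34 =263 + 16/17 = 263.94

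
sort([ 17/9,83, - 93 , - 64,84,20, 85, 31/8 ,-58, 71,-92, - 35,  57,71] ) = [  -  93, - 92, - 64,  -  58, - 35, 17/9, 31/8,20, 57, 71,  71, 83,84,85]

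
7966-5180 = 2786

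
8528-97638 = -89110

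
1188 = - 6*( - 198)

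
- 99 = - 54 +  - 45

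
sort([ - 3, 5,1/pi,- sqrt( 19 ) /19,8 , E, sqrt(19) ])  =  [ - 3 , - sqrt(19)/19,1/pi,  E,sqrt(19 ),5 , 8 ] 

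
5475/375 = 14 + 3/5 = 14.60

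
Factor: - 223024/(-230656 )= 263/272=   2^( - 4)*17^( -1 ) * 263^1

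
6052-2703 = 3349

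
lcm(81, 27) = 81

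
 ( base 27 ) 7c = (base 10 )201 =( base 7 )405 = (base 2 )11001001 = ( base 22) 93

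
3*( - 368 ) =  - 1104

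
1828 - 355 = 1473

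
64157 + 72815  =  136972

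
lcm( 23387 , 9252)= 841932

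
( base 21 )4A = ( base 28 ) 3a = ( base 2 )1011110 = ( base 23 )42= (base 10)94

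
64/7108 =16/1777 =0.01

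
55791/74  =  753 + 69/74 = 753.93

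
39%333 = 39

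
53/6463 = 53/6463 = 0.01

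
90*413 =37170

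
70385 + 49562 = 119947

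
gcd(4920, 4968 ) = 24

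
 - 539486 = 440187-979673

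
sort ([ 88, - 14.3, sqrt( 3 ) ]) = [ - 14.3, sqrt( 3 ), 88]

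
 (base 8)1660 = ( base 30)11E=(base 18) 2G8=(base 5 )12234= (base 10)944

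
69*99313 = 6852597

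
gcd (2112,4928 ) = 704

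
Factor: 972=2^2*3^5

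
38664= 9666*4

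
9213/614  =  9213/614 = 15.00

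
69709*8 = 557672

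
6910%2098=616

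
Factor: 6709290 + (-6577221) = 3^1*7^1*19^1  *331^1 = 132069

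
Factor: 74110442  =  2^1*7^2*67^1*11287^1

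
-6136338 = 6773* ( - 906) 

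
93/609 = 31/203 = 0.15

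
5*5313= 26565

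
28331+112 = 28443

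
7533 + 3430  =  10963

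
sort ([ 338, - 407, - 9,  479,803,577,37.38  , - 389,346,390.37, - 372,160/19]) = [-407,  -  389, - 372,-9,  160/19,  37.38,338, 346,390.37, 479,577, 803 ]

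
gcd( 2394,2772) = 126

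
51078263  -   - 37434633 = 88512896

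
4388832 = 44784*98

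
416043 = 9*46227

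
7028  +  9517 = 16545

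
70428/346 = 203 + 95/173 = 203.55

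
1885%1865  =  20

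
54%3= 0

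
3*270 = 810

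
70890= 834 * 85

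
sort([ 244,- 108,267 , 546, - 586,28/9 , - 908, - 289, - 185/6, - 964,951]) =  [ - 964, - 908 , - 586, - 289, - 108 , - 185/6,28/9, 244, 267, 546,951] 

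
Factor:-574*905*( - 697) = 362070590 = 2^1*5^1*7^1*17^1*41^2*181^1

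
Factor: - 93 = - 3^1*31^1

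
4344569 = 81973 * 53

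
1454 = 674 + 780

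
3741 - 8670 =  - 4929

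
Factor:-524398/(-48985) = 2^1 * 5^(- 1)*7^2*97^( - 1)*101^( - 1)*5351^1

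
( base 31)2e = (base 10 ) 76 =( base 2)1001100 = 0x4C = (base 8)114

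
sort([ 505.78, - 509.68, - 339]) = [ - 509.68, - 339, 505.78]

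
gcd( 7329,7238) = 7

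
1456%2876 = 1456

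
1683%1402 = 281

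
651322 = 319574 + 331748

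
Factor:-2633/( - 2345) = 5^( - 1)  *  7^ ( -1)*67^(-1)*2633^1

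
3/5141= 3/5141 =0.00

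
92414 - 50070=42344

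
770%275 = 220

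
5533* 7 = 38731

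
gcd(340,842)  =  2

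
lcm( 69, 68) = 4692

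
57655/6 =9609 + 1/6 = 9609.17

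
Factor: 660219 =3^1 * 7^1*149^1*211^1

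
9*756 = 6804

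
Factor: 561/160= 2^( - 5 )*3^1*5^( - 1)*11^1*17^1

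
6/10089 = 2/3363 = 0.00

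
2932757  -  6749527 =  - 3816770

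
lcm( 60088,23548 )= 1742552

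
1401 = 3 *467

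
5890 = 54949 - 49059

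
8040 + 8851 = 16891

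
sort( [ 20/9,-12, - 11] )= [ - 12, - 11,20/9 ] 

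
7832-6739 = 1093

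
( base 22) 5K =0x82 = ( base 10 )130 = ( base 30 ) 4A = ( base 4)2002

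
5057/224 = 5057/224=22.58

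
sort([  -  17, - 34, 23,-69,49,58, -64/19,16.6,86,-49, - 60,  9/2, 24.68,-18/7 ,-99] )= [ - 99  ,-69, - 60, -49,-34,-17,-64/19, - 18/7, 9/2, 16.6, 23,  24.68, 49, 58,86] 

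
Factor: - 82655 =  - 5^1*61^1 * 271^1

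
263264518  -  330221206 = -66956688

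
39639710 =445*89078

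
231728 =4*57932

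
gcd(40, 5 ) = 5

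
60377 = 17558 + 42819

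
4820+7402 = 12222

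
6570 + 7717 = 14287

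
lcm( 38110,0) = 0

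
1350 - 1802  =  -452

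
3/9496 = 3/9496 = 0.00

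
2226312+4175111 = 6401423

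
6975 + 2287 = 9262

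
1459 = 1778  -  319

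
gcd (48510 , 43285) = 55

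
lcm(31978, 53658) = 3165822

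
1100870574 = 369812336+731058238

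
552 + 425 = 977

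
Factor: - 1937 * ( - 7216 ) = 13977392 =2^4 *11^1*13^1 * 41^1 * 149^1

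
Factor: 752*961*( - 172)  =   - 124299584 =-  2^6*31^2*43^1*47^1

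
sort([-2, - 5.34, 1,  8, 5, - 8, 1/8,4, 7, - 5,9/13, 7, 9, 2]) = [- 8, - 5.34,-5, - 2, 1/8,9/13, 1,2, 4, 5, 7, 7,8,9 ]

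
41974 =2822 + 39152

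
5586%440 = 306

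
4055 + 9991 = 14046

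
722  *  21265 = 15353330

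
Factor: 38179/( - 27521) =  - 13^( - 1)*29^(-1) *523^1 = - 523/377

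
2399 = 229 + 2170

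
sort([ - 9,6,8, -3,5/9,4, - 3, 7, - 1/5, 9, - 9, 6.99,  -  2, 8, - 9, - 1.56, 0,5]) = [  -  9, - 9, - 9,-3, - 3, - 2, - 1.56, - 1/5, 0,5/9, 4,5, 6,6.99, 7 , 8, 8, 9]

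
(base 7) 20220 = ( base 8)11462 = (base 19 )DBC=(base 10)4914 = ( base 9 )6660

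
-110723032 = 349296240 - 460019272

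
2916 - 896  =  2020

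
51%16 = 3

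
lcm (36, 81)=324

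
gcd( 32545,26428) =1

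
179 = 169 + 10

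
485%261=224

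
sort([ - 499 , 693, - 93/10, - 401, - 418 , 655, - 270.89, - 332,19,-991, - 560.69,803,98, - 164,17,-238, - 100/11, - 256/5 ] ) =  [ - 991,-560.69, - 499,  -  418, - 401,-332 ,  -  270.89, - 238, - 164, - 256/5, - 93/10 , - 100/11,17,19,  98, 655, 693,803 ]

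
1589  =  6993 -5404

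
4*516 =2064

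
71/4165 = 71/4165 = 0.02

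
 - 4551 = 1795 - 6346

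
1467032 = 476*3082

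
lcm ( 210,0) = 0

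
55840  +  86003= 141843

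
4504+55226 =59730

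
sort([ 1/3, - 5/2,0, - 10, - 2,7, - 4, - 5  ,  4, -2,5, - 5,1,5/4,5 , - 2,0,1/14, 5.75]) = [ - 10, -5, - 5, - 4, - 5/2, - 2, - 2,  -  2,0,0,1/14, 1/3, 1 , 5/4,4,  5, 5,5.75,7]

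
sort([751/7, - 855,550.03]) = [ - 855, 751/7, 550.03 ] 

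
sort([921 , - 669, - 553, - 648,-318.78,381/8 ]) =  [  -  669,  -  648, - 553, - 318.78, 381/8,921 ] 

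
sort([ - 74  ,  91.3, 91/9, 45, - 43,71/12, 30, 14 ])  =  [ - 74, - 43 , 71/12, 91/9, 14 , 30,45,91.3]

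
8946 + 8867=17813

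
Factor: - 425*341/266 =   -  2^( - 1 ) * 5^2* 7^( -1)*11^1 * 17^1*19^(-1) *31^1 =- 144925/266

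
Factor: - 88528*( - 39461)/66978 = 1746701704/33489 = 2^3*3^( -2)*11^1*61^( - 2)*503^1*39461^1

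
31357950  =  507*61850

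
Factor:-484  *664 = - 2^5 *11^2 * 83^1 = -321376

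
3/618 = 1/206 = 0.00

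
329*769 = 253001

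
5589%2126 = 1337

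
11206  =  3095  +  8111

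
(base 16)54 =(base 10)84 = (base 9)103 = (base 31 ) 2M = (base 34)2g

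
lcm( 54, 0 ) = 0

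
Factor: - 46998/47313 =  - 2^1*373^1*751^( - 1)= - 746/751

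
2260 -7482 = -5222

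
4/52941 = 4/52941 = 0.00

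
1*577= 577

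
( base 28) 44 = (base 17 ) 6E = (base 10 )116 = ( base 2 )1110100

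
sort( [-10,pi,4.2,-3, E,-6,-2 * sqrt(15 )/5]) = [-10,-6, - 3,- 2*sqrt( 15)/5,  E, pi, 4.2]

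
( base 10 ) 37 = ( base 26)1B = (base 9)41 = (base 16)25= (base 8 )45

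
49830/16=24915/8=   3114.38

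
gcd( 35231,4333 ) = 7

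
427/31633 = 61/4519 = 0.01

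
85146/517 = 85146/517 = 164.69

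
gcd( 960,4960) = 160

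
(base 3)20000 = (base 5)1122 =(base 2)10100010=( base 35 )4M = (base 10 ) 162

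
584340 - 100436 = 483904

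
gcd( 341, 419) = 1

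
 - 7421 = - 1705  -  5716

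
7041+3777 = 10818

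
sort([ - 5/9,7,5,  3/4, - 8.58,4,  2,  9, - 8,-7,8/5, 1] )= [ - 8.58, - 8, - 7,  -  5/9,  3/4,1,8/5,2,4,  5 , 7,9]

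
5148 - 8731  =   - 3583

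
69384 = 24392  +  44992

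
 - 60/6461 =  - 1 + 6401/6461=- 0.01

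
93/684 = 31/228 = 0.14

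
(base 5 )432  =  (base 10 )117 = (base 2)1110101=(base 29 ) 41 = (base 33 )3I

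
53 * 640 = 33920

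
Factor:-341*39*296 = -3936504 =- 2^3 * 3^1*11^1* 13^1*31^1*37^1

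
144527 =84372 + 60155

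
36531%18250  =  31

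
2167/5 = 2167/5 = 433.40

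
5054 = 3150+1904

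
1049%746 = 303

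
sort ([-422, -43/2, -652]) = [ - 652,- 422 , - 43/2] 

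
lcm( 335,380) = 25460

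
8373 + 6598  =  14971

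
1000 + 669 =1669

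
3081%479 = 207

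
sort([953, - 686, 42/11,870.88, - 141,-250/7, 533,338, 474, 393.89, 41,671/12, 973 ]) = [ - 686, - 141, - 250/7,  42/11, 41, 671/12,338,393.89 , 474 , 533, 870.88, 953,  973 ] 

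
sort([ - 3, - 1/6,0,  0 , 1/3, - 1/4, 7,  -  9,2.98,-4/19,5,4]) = [-9, - 3, - 1/4, - 4/19 , - 1/6,0,0, 1/3 , 2.98,4, 5, 7]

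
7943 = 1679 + 6264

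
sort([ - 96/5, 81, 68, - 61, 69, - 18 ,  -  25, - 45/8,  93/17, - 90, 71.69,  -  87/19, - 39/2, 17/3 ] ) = [ - 90, - 61,-25, - 39/2 ,-96/5 , - 18, - 45/8 , - 87/19,  93/17,17/3,68, 69, 71.69,81 ] 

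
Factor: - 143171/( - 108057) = 3^( - 1)*7^1 * 113^1 * 199^(- 1) = 791/597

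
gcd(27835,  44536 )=5567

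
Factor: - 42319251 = - 3^2*13^1*19^1*19037^1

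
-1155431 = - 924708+-230723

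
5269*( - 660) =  - 3477540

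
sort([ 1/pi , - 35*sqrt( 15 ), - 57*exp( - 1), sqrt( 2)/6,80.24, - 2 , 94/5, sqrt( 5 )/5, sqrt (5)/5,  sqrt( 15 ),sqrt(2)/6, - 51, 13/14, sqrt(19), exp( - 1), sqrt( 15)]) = [ - 35*sqrt ( 15 ), - 51,  -  57*exp(-1),- 2,sqrt(2)/6, sqrt( 2)/6, 1/pi, exp(-1),sqrt( 5)/5, sqrt(5) /5, 13/14,sqrt(15 ), sqrt( 15), sqrt( 19), 94/5, 80.24]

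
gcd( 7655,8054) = 1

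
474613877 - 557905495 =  -83291618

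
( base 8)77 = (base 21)30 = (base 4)333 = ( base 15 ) 43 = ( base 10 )63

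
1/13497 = 1/13497 = 0.00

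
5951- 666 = 5285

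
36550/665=54 + 128/133 = 54.96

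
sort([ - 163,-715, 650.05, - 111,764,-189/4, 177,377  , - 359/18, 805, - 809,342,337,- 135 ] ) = [ - 809, - 715, - 163,-135,-111, - 189/4, - 359/18,177,  337,342,  377,  650.05, 764, 805] 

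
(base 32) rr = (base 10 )891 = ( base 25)1AG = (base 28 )13N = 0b1101111011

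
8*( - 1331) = -10648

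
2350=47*50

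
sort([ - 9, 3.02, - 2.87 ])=[ - 9, -2.87, 3.02 ] 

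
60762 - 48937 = 11825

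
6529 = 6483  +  46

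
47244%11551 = 1040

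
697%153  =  85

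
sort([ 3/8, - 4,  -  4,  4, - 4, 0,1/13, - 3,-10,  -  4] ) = [ - 10, - 4, - 4, - 4,-4, - 3,0, 1/13, 3/8,  4]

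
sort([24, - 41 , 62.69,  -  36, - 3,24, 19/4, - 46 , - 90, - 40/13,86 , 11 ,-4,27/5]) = [ - 90, - 46,-41 , - 36, - 4, - 40/13, - 3, 19/4 , 27/5,11, 24,24,62.69, 86] 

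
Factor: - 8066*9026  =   - 72803716 =- 2^2*37^1*109^1*4513^1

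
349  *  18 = 6282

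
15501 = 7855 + 7646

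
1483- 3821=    -2338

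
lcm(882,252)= 1764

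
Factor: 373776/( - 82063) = - 2^4 * 3^1*13^1*137^ (  -  1) = -624/137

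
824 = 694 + 130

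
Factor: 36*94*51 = 2^3*3^3*17^1 * 47^1 = 172584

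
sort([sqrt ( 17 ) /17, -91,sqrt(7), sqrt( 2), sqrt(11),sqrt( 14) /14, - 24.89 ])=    [  -  91, - 24.89,  sqrt( 17) /17,sqrt( 14)/14,sqrt(2),sqrt (7) , sqrt(11 )]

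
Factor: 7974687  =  3^1*7^1*401^1*947^1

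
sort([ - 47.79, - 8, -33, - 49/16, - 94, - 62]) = [ - 94 , - 62, - 47.79, - 33, - 8, - 49/16]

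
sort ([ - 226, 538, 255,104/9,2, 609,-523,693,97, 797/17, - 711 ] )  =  [-711, - 523,-226, 2, 104/9, 797/17, 97,255, 538,609, 693]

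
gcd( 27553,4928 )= 1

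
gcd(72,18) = 18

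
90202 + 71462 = 161664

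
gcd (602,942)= 2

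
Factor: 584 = 2^3*73^1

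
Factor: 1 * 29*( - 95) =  - 2755  =  -  5^1*19^1*29^1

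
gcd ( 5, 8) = 1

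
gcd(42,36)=6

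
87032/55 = 7912/5=1582.40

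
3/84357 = 1/28119 = 0.00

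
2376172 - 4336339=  - 1960167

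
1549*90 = 139410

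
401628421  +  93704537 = 495332958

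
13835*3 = 41505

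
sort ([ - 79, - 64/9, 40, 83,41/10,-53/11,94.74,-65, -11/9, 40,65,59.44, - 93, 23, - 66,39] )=[-93,-79,-66,-65,-64/9,-53/11,-11/9,41/10, 23, 39,40, 40,59.44, 65,  83,94.74 ] 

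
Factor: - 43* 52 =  - 2236 = - 2^2*13^1 * 43^1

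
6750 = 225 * 30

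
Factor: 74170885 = 5^1*14834177^1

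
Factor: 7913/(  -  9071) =-41/47=-41^1*47^( - 1)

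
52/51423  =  52/51423= 0.00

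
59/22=59/22 = 2.68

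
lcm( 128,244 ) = 7808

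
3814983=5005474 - 1190491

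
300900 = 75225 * 4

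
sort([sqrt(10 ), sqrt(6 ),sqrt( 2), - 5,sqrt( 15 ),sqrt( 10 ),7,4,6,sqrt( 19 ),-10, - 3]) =[ - 10, - 5,-3,sqrt(2 ),sqrt(6),sqrt( 10 ),sqrt (10),sqrt( 15 ), 4,sqrt(19 ),6, 7]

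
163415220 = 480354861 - 316939641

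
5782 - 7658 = -1876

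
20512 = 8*2564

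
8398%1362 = 226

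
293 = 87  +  206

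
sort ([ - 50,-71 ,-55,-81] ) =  [ - 81,-71, - 55,-50] 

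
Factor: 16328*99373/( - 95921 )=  - 2^3*7^ (-1)*13^1* 43^1 * 71^( - 1 ) * 157^1*193^ ( - 1 )*2311^1 = -1622562344/95921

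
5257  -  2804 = 2453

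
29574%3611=686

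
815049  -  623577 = 191472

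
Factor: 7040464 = 2^4*131^1 *3359^1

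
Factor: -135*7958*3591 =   -  2^1* 3^6* 5^1  *7^1*19^1 *23^1*173^1 = - 3857919030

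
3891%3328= 563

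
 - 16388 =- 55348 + 38960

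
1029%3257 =1029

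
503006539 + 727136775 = 1230143314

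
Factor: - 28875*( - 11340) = 2^2 * 3^5*5^4 *7^2*11^1 = 327442500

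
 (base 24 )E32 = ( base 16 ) 1fca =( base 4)1333022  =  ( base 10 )8138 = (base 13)3920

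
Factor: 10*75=750 = 2^1*3^1*5^3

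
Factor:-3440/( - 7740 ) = 2^2*3^(-2)  =  4/9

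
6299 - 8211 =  - 1912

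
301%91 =28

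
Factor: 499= 499^1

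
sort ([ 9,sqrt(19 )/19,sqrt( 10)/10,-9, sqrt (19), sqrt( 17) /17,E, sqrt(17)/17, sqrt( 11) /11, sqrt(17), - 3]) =[-9, - 3, sqrt(19)/19,  sqrt (17)/17,sqrt(17)/17, sqrt ( 11 )/11, sqrt(10)/10, E, sqrt( 17),sqrt( 19 ), 9]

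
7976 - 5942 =2034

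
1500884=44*34111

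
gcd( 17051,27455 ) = 289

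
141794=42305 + 99489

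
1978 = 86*23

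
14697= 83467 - 68770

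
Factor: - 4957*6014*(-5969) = 177944234662 = 2^1*31^1*47^1*97^1*127^1*4957^1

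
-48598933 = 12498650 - 61097583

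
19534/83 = 235 + 29/83 = 235.35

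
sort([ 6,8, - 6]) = [ - 6, 6,8]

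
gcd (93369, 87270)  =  3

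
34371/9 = 3819= 3819.00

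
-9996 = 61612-71608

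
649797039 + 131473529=781270568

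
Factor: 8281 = 7^2*13^2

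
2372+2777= 5149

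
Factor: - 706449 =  - 3^1*235483^1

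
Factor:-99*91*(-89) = 3^2*7^1*11^1*13^1*89^1 = 801801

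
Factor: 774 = 2^1*3^2 *43^1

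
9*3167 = 28503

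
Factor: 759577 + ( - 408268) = 351309 = 3^1*7^1 * 16729^1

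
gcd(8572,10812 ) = 4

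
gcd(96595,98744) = 1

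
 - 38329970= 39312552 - 77642522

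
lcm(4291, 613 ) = 4291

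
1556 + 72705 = 74261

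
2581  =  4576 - 1995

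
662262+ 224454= 886716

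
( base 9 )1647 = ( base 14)65C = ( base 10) 1258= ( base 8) 2352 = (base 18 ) 3fg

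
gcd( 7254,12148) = 2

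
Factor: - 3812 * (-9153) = 2^2*3^4*113^1*953^1 = 34891236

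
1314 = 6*219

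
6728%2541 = 1646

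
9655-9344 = 311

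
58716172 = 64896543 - 6180371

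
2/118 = 1/59=0.02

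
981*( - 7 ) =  - 6867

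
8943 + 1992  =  10935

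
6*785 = 4710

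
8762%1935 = 1022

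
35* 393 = 13755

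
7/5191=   7/5191 = 0.00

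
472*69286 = 32702992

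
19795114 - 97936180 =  - 78141066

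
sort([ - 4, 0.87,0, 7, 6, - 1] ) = [-4, - 1, 0,0.87,6, 7] 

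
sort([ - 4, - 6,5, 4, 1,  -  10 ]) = [ - 10, - 6, - 4, 1, 4, 5 ]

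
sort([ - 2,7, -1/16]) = [  -  2 , - 1/16,  7] 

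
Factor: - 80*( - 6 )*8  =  3840  =  2^8*3^1 * 5^1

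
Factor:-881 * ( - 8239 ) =7^1 * 11^1*107^1 * 881^1 = 7258559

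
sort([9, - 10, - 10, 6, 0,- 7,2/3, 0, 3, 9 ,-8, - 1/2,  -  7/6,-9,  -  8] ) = [ - 10, - 10,-9, - 8, - 8, - 7, - 7/6,-1/2,0 , 0,2/3,3, 6, 9,9]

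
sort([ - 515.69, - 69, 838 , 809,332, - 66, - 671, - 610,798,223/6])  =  [ - 671, - 610, - 515.69, - 69, - 66, 223/6, 332, 798, 809  ,  838] 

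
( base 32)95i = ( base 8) 22262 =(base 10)9394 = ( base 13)4378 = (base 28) bre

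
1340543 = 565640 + 774903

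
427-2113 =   -  1686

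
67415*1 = 67415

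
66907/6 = 11151 + 1/6 = 11151.17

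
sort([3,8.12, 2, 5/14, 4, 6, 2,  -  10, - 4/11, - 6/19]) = [ - 10, - 4/11, - 6/19,5/14, 2, 2, 3,4, 6, 8.12 ]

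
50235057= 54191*927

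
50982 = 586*87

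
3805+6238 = 10043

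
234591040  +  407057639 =641648679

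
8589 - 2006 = 6583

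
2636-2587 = 49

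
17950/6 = 2991 + 2/3 =2991.67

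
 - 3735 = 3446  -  7181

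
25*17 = 425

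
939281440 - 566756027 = 372525413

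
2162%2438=2162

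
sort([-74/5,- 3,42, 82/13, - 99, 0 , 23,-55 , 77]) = [-99,-55,-74/5,-3, 0,82/13, 23, 42, 77]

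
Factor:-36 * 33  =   - 1188 = -2^2*3^3*11^1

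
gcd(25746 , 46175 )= 1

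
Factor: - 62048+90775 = 23^1*1249^1 = 28727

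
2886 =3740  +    -  854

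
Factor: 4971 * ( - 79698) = -396178758= - 2^1 * 3^2*37^1*359^1 * 1657^1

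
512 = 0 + 512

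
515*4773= 2458095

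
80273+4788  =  85061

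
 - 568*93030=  -52841040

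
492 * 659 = 324228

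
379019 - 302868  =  76151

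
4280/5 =856 = 856.00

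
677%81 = 29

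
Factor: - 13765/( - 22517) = 5^1*11^( - 1)*23^( -1 ) * 89^( - 1)  *2753^1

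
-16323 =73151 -89474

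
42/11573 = 42/11573 = 0.00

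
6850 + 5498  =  12348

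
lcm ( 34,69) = 2346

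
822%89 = 21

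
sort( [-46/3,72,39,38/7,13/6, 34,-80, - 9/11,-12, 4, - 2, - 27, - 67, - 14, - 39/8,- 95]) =[ - 95,-80, - 67,  -  27, - 46/3,-14, - 12, - 39/8 , - 2,-9/11 , 13/6,4,38/7,34, 39,72 ]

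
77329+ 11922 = 89251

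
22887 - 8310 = 14577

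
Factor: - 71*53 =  - 3763 = - 53^1*71^1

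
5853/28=209 + 1/28 = 209.04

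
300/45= 6 + 2/3 = 6.67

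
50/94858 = 25/47429=0.00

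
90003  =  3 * 30001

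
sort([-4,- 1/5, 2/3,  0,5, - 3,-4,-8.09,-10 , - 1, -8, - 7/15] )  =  [-10 , - 8.09,- 8, - 4,- 4, - 3,-1, - 7/15 , - 1/5,0,2/3, 5]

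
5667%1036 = 487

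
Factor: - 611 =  - 13^1*47^1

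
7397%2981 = 1435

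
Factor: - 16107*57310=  - 923092170 = - 2^1*3^1 * 5^1 * 7^1*11^1*13^1*59^1*521^1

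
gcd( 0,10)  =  10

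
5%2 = 1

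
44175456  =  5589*7904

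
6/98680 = 3/49340= 0.00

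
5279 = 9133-3854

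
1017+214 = 1231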